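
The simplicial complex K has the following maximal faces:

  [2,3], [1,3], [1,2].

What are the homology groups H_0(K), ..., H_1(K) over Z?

H_0 = Z,  H_1 = Z.

Fix the vertex order 1 < 2 < 3 and write every simplex with vertices in increasing order. Then dim K = 1 and the simplices of K are:

  0-simplices (3): [1], [2], [3]
  1-simplices (3): [1,2], [1,3], [2,3]

giving chain groups C_0 ≅ Z^3, C_1 ≅ Z^3.

Boundary ∂_1: C_1 → C_0 maps an edge to its endpoints' difference, ∂[p,q] = q − p. For instance
  ∂[1,2] = [2] − [1].
As a 3×3 matrix over Z this has rank 2, with invariant factors (1,1).

From H_k ≅ ker(∂_k) / im(∂_{k+1}) we obtain:

  H_0: rank C_0 − rank ∂_1 = 3 − 2 = 1, and the invariant factors of ∂_1 are all 1, so H_0 ≅ Z.
  H_1: rank ker ∂_1 − rank ∂_2 = (3 − 2) − 0 = 1, and there is no ∂_2, so H_1 ≅ Z.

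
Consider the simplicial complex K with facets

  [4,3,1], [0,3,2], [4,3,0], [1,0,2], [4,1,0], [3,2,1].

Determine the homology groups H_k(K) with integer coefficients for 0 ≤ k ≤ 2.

H_0 ≅ Z,  H_1 = 0,  H_2 ≅ Z.

Fix the vertex order 0 < 1 < 2 < 3 < 4 and write every simplex with vertices in increasing order. Then dim K = 2 and the simplices of K are:

  0-simplices (5): [0], [1], [2], [3], [4]
  1-simplices (9): [0,1], [0,2], [0,3], [0,4], [1,2], [1,3], [1,4], [2,3], [3,4]
  2-simplices (6): [0,1,2], [0,1,4], [0,2,3], [0,3,4], [1,2,3], [1,3,4]

so the chain groups are C_0 ≅ Z^5, C_1 ≅ Z^9, C_2 ≅ Z^6.

The boundary map ∂_1: C_1 → C_0 sends each edge [p,q] (with p < q) to q − p. For instance
  ∂[1,4] = [4] − [1].
As a 5×9 matrix over Z this has rank 4, with invariant factors (1,1,1,1).

The boundary map ∂_2: C_2 → C_1 acts by ∂[p,q,r] = [q,r] − [p,r] + [p,q]. For instance
  ∂[0,1,2] = [1,2] − [0,2] + [0,1],
  ∂[1,2,3] = [2,3] − [1,3] + [1,2].
The 9×6 boundary matrix has rank 5 and Smith normal form diag(1,1,1,1,1).

From H_k ≅ ker(∂_k) / im(∂_{k+1}) we obtain:

  H_0: rank C_0 − rank ∂_1 = 5 − 4 = 1, and the invariant factors of ∂_1 are all 1, so H_0 = Z.
  H_1: rank ker ∂_1 − rank ∂_2 = (9 − 4) − 5 = 0, and the invariant factors of ∂_2 are all 1, so H_1 = 0.
  H_2: rank ker ∂_2 − rank ∂_3 = (6 − 5) − 0 = 1, and there is no ∂_3, so H_2 = Z.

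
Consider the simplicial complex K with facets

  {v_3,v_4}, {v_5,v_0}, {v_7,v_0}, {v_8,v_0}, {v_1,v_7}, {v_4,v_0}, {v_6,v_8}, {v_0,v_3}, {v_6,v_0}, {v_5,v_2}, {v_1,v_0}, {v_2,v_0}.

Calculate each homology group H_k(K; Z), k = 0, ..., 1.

We work with the vertex ordering v_0 < v_1 < v_2 < v_3 < v_4 < v_5 < v_6 < v_7 < v_8. The simplices of K, each written with vertices in increasing order, are:

  0-simplices (9): [v_0], [v_1], [v_2], [v_3], [v_4], [v_5], [v_6], [v_7], [v_8]
  1-simplices (12): [v_0,v_1], [v_0,v_2], [v_0,v_3], [v_0,v_4], [v_0,v_5], [v_0,v_6], [v_0,v_7], [v_0,v_8], [v_1,v_7], [v_2,v_5], [v_3,v_4], [v_6,v_8]

Hence C_0 ≅ Z^9, C_1 ≅ Z^12.

The boundary map ∂_1: C_1 → C_0 is given by ∂[p,q] = [q] − [p]. For instance
  ∂[v_0,v_3] = [v_3] − [v_0].
The resulting 9×12 matrix has rank 8, and its Smith normal form has invariant factors (1,1,1,1,1,1,1,1).

Reading off H_k = ker ∂_k / im ∂_{k+1}:

  H_0: rank C_0 − rank ∂_1 = 9 − 8 = 1, and the invariant factors of ∂_1 are all 1, so H_0 ≅ Z.
  H_1: rank ker ∂_1 − rank ∂_2 = (12 − 8) − 0 = 4, and there is no ∂_2, so H_1 ≅ Z^4.

(K is a triangulation of a wedge of 4 circles.)

H_0 = Z,  H_1 = Z^4.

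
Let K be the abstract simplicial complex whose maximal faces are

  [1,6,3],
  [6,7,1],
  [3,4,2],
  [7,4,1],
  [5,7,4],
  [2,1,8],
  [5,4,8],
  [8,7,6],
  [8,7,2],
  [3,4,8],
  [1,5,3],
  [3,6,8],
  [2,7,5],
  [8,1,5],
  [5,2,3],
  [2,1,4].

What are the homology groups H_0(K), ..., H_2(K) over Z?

H_0 = Z,  H_1 = Z^2,  H_2 = Z.

Take the total order 1 < 2 < 3 < 4 < 5 < 6 < 7 < 8 on the vertex set. Then K (dimension 2) consists of the simplices:

  0-simplices (8): [1], [2], [3], [4], [5], [6], [7], [8]
  1-simplices (24): (24 of them)
  2-simplices (16): [1,2,4], [1,2,8], [1,3,5], [1,3,6], [1,4,7], [1,5,8], [1,6,7], [2,3,4], [2,3,5], [2,5,7], [2,7,8], [3,4,8], [3,6,8], [4,5,7], [4,5,8], [6,7,8]

Hence C_0 ≅ Z^8, C_1 ≅ Z^24, C_2 ≅ Z^16.

Boundary ∂_1: C_1 → C_0 sends each edge [p,q] (with p < q) to q − p. For instance
  ∂[3,6] = [6] − [3].
As a 8×24 matrix over Z this has rank 7, with invariant factors (1,1,1,1,1,1,1).

The boundary map ∂_2: C_2 → C_1 maps a triangle to the signed sum of its edges. For instance
  ∂[1,3,6] = [3,6] − [1,6] + [1,3],
  ∂[1,4,7] = [4,7] − [1,7] + [1,4].
This gives a 24×16 integer matrix of rank 15; reducing to Smith normal form yields diagonal entries (1,1,1,1,1,1,1,1,1,1,1,1,1,1,1).

Computing H_k = (kernel of ∂_k) / (image of ∂_{k+1}):

  H_0: rank C_0 − rank ∂_1 = 8 − 7 = 1, and the invariant factors of ∂_1 are all 1, so H_0 ≅ Z.
  H_1: rank ker ∂_1 − rank ∂_2 = (24 − 7) − 15 = 2, and the invariant factors of ∂_2 are all 1, so H_1 ≅ Z^2.
  H_2: rank ker ∂_2 − rank ∂_3 = (16 − 15) − 0 = 1, and there is no ∂_3, so H_2 ≅ Z.

As a check, the Euler characteristic is 8 − 24 + 16 = 0, which agrees with 1 − 2 + 1 = 0.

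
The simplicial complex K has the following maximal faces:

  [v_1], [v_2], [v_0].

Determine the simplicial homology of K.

K has 3 vertices.
rank ∂_0 = 0, rank ∂_1 = 0 ⇒ b_0 = 3 − 0 − 0 = 3. So H_0 ≅ Z^3.

H_0 = Z^3.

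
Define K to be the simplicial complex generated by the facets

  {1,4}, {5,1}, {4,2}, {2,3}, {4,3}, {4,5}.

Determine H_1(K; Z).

Order the vertices as 1 < 2 < 3 < 4 < 5. Listing each simplex with vertices in this order, K has dimension 1 with simplices:

  0-simplices (5): [1], [2], [3], [4], [5]
  1-simplices (6): [1,4], [1,5], [2,3], [2,4], [3,4], [4,5]

Hence C_0 ≅ Z^5, C_1 ≅ Z^6.

Boundary ∂_1: C_1 → C_0 maps an edge to its endpoints' difference, ∂[p,q] = q − p.
The resulting 5×6 matrix has rank 4, and its Smith normal form has invariant factors (1,1,1,1).

From H_k ≅ ker(∂_k) / im(∂_{k+1}) we obtain:

  H_1: rank ker ∂_1 − rank ∂_2 = (6 − 4) − 0 = 2, and there is no ∂_2, so H_1 ≅ Z^2.

H_1 ≅ Z^2.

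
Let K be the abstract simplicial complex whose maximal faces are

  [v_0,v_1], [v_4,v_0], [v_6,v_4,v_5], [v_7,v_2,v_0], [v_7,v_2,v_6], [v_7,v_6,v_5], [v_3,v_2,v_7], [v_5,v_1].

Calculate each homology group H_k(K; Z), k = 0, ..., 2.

Fix the vertex order v_0 < v_1 < v_2 < v_3 < v_4 < v_5 < v_6 < v_7 and write every simplex with vertices in increasing order. Then dim K = 2 and the simplices of K are:

  0-simplices (8): [v_0], [v_1], [v_2], [v_3], [v_4], [v_5], [v_6], [v_7]
  1-simplices (14): [v_0,v_1], [v_0,v_2], [v_0,v_4], [v_0,v_7], [v_1,v_5], [v_2,v_3], [v_2,v_6], [v_2,v_7], [v_3,v_7], [v_4,v_5], [v_4,v_6], [v_5,v_6], [v_5,v_7], [v_6,v_7]
  2-simplices (5): [v_0,v_2,v_7], [v_2,v_3,v_7], [v_2,v_6,v_7], [v_4,v_5,v_6], [v_5,v_6,v_7]

Hence C_0 ≅ Z^8, C_1 ≅ Z^14, C_2 ≅ Z^5.

The boundary map ∂_1: C_1 → C_0 is given by ∂[p,q] = [q] − [p].
The 8×14 boundary matrix has rank 7 and Smith normal form diag(1,1,1,1,1,1,1).

Boundary ∂_2: C_2 → C_1 sends each 2-simplex [p,q,r] to [q,r] − [p,r] + [p,q]. For instance
  ∂[v_4,v_5,v_6] = [v_5,v_6] − [v_4,v_6] + [v_4,v_5],
  ∂[v_5,v_6,v_7] = [v_6,v_7] − [v_5,v_7] + [v_5,v_6].
This gives a 14×5 integer matrix of rank 5; reducing to Smith normal form yields diagonal entries (1,1,1,1,1).

Computing H_k = (kernel of ∂_k) / (image of ∂_{k+1}):

  H_0: rank C_0 − rank ∂_1 = 8 − 7 = 1, and the invariant factors of ∂_1 are all 1, so H_0 ≅ Z.
  H_1: rank ker ∂_1 − rank ∂_2 = (14 − 7) − 5 = 2, and the invariant factors of ∂_2 are all 1, so H_1 ≅ Z^2.
  H_2: rank ker ∂_2 − rank ∂_3 = (5 − 5) − 0 = 0, and there is no ∂_3, so H_2 ≅ 0.

As a check, the Euler characteristic is 8 − 14 + 5 = -1, which agrees with 1 − 2 + 0 = -1.

H_0 ≅ Z,  H_1 ≅ Z^2,  H_2 = 0.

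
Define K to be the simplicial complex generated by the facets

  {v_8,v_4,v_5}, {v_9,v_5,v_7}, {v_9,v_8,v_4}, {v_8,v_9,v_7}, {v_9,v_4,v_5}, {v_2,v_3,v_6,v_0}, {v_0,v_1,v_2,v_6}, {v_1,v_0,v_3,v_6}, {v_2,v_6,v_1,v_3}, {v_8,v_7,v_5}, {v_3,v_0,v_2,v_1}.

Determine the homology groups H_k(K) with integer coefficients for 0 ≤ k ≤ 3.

K has 10 vertices, 19 edges, 16 triangles, 5 3-simplices.
rank ∂_0 = 0, rank ∂_1 = 8 ⇒ b_0 = 10 − 0 − 8 = 2; all invariant factors of ∂_1 are 1 so no torsion. So H_0 = Z^2.
rank ∂_1 = 8, rank ∂_2 = 11 ⇒ b_1 = 19 − 8 − 11 = 0; all invariant factors of ∂_2 are 1 so no torsion. So H_1 = 0.
rank ∂_2 = 11, rank ∂_3 = 4 ⇒ b_2 = 16 − 11 − 4 = 1; all invariant factors of ∂_3 are 1 so no torsion. So H_2 = Z.
rank ∂_3 = 4, rank ∂_4 = 0 ⇒ b_3 = 5 − 4 − 0 = 1. So H_3 = Z.

H_0 = Z^2,  H_1 = 0,  H_2 = Z,  H_3 = Z.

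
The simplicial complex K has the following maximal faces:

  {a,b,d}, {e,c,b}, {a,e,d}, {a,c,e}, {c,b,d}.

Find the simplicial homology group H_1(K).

We work with the vertex ordering a < b < c < d < e. The simplices of K, each written with vertices in increasing order, are:

  0-simplices (5): a, b, c, d, e
  1-simplices (10): ab, ac, ad, ae, bc, bd, be, cd, ce, de
  2-simplices (5): abd, ace, ade, bcd, bce

giving chain groups C_0 ≅ Z^5, C_1 ≅ Z^10, C_2 ≅ Z^5.

The boundary map ∂_1: C_1 → C_0 is given by ∂[p,q] = [q] − [p]. For instance
  ∂ab = b − a.
The 5×10 boundary matrix has rank 4 and Smith normal form diag(1,1,1,1).

The boundary map ∂_2: C_2 → C_1 sends each 2-simplex [p,q,r] to [q,r] − [p,r] + [p,q]. For instance
  ∂ace = ce − ae + ac,
  ∂abd = bd − ad + ab.
As a 10×5 matrix over Z this has rank 5, with invariant factors (1,1,1,1,1).

Computing H_k = (kernel of ∂_k) / (image of ∂_{k+1}):

  H_1: rank ker ∂_1 − rank ∂_2 = (10 − 4) − 5 = 1, and the invariant factors of ∂_2 are all 1, so H_1 = Z.

(K is a triangulation of the Möbius band.)

H_1 ≅ Z.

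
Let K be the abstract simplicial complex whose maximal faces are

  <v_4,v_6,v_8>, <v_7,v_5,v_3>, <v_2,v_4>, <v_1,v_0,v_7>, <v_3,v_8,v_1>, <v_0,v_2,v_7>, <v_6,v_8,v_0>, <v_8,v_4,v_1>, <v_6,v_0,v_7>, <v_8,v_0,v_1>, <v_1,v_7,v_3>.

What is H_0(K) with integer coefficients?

Take the total order v_0 < v_1 < v_2 < v_3 < v_4 < v_5 < v_6 < v_7 < v_8 on the vertex set. Then K (dimension 2) consists of the simplices:

  0-simplices (9): [v_0], [v_1], [v_2], [v_3], [v_4], [v_5], [v_6], [v_7], [v_8]
  1-simplices (19): (19 of them)
  2-simplices (10): [v_0,v_1,v_7], [v_0,v_1,v_8], [v_0,v_2,v_7], [v_0,v_6,v_7], [v_0,v_6,v_8], [v_1,v_3,v_7], [v_1,v_3,v_8], [v_1,v_4,v_8], [v_3,v_5,v_7], [v_4,v_6,v_8]

giving chain groups C_0 ≅ Z^9, C_1 ≅ Z^19, C_2 ≅ Z^10.

The boundary map ∂_1: C_1 → C_0 sends each edge [p,q] (with p < q) to q − p. For instance
  ∂[v_0,v_7] = [v_7] − [v_0].
The 9×19 boundary matrix has rank 8 and Smith normal form diag(1,1,1,1,1,1,1,1).

∂_2: C_2 → C_1 sends each 2-simplex [p,q,r] to [q,r] − [p,r] + [p,q]. For instance
  ∂[v_1,v_3,v_7] = [v_3,v_7] − [v_1,v_7] + [v_1,v_3],
  ∂[v_1,v_3,v_8] = [v_3,v_8] − [v_1,v_8] + [v_1,v_3].
As a 19×10 matrix over Z this has rank 10, with invariant factors (1,1,1,1,1,1,1,1,1,1).

From H_k ≅ ker(∂_k) / im(∂_{k+1}) we obtain:

  H_0: rank C_0 − rank ∂_1 = 9 − 8 = 1, and the invariant factors of ∂_1 are all 1, so H_0 ≅ Z.

H_0 = Z.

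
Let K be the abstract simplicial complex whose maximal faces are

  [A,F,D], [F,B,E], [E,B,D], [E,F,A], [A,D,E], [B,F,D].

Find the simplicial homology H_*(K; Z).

H_0 ≅ Z,  H_1 = 0,  H_2 ≅ Z.

K has 5 vertices, 9 edges, 6 triangles.
rank ∂_0 = 0, rank ∂_1 = 4 ⇒ b_0 = 5 − 0 − 4 = 1; all invariant factors of ∂_1 are 1 so no torsion. So H_0 ≅ Z.
rank ∂_1 = 4, rank ∂_2 = 5 ⇒ b_1 = 9 − 4 − 5 = 0; all invariant factors of ∂_2 are 1 so no torsion. So H_1 ≅ 0.
rank ∂_2 = 5, rank ∂_3 = 0 ⇒ b_2 = 6 − 5 − 0 = 1. So H_2 ≅ Z.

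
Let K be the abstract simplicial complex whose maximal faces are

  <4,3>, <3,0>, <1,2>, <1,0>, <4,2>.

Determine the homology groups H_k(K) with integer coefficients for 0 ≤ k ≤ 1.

Order the vertices as 0 < 1 < 2 < 3 < 4. Listing each simplex with vertices in this order, K has dimension 1 with simplices:

  0-simplices (5): [0], [1], [2], [3], [4]
  1-simplices (5): [0,1], [0,3], [1,2], [2,4], [3,4]

giving chain groups C_0 ≅ Z^5, C_1 ≅ Z^5.

∂_1: C_1 → C_0 maps an edge to its endpoints' difference, ∂[p,q] = q − p. For instance
  ∂[2,4] = [4] − [2].
The 5×5 boundary matrix has rank 4 and Smith normal form diag(1,1,1,1).

From H_k ≅ ker(∂_k) / im(∂_{k+1}) we obtain:

  H_0: rank C_0 − rank ∂_1 = 5 − 4 = 1, and the invariant factors of ∂_1 are all 1, so H_0 ≅ Z.
  H_1: rank ker ∂_1 − rank ∂_2 = (5 − 4) − 0 = 1, and there is no ∂_2, so H_1 ≅ Z.

H_0 = Z,  H_1 = Z.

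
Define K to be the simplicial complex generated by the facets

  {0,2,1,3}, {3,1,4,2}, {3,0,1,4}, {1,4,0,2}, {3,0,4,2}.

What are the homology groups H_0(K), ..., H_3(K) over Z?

H_0 = Z,  H_1 = 0,  H_2 = 0,  H_3 = Z.

Take the total order 0 < 1 < 2 < 3 < 4 on the vertex set. Then K (dimension 3) consists of the simplices:

  0-simplices (5): [0], [1], [2], [3], [4]
  1-simplices (10): [0,1], [0,2], [0,3], [0,4], [1,2], [1,3], [1,4], [2,3], [2,4], [3,4]
  2-simplices (10): [0,1,2], [0,1,3], [0,1,4], [0,2,3], [0,2,4], [0,3,4], [1,2,3], [1,2,4], [1,3,4], [2,3,4]
  3-simplices (5): [0,1,2,3], [0,1,2,4], [0,1,3,4], [0,2,3,4], [1,2,3,4]

giving chain groups C_0 ≅ Z^5, C_1 ≅ Z^10, C_2 ≅ Z^10, C_3 ≅ Z^5.

The boundary map ∂_1: C_1 → C_0 sends each edge [p,q] (with p < q) to q − p.
As a 5×10 matrix over Z this has rank 4, with invariant factors (1,1,1,1).

The boundary map ∂_2: C_2 → C_1 acts by ∂[p,q,r] = [q,r] − [p,r] + [p,q]. For instance
  ∂[0,1,3] = [1,3] − [0,3] + [0,1],
  ∂[1,2,3] = [2,3] − [1,3] + [1,2].
The 10×10 boundary matrix has rank 6 and Smith normal form diag(1,1,1,1,1,1).

∂_3: C_3 → C_2 sends each 3-simplex σ to the alternating sum Σ_i (−1)^i (σ with its i-th vertex removed). For instance
  ∂[0,1,2,3] = [1,2,3] − [0,2,3] + [0,1,3] − [0,1,2],
  ∂[0,2,3,4] = [2,3,4] − [0,3,4] + [0,2,4] − [0,2,3].
As a 10×5 matrix over Z this has rank 4, with invariant factors (1,1,1,1).

Now H_k = ker ∂_k / im ∂_{k+1}, so:

  H_0: rank C_0 − rank ∂_1 = 5 − 4 = 1, and the invariant factors of ∂_1 are all 1, so H_0 = Z.
  H_1: rank ker ∂_1 − rank ∂_2 = (10 − 4) − 6 = 0, and the invariant factors of ∂_2 are all 1, so H_1 = 0.
  H_2: rank ker ∂_2 − rank ∂_3 = (10 − 6) − 4 = 0, and the invariant factors of ∂_3 are all 1, so H_2 = 0.
  H_3: rank ker ∂_3 − rank ∂_4 = (5 − 4) − 0 = 1, and there is no ∂_4, so H_3 = Z.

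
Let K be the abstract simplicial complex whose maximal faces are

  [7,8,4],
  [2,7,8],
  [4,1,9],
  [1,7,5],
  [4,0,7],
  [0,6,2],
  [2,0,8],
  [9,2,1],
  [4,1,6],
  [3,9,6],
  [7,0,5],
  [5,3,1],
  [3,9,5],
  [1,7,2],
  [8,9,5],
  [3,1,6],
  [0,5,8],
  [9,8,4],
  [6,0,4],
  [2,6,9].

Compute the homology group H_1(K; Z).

H_1 ≅ Z ⊕ Z/2.

We work with the vertex ordering 0 < 1 < 2 < 3 < 4 < 5 < 6 < 7 < 8 < 9. The simplices of K, each written with vertices in increasing order, are:

  0-simplices (10): [0], [1], [2], [3], [4], [5], [6], [7], [8], [9]
  1-simplices (30): (30 of them)
  2-simplices (20): (20 of them)

Hence C_0 ≅ Z^10, C_1 ≅ Z^30, C_2 ≅ Z^20.

∂_1: C_1 → C_0 maps an edge to its endpoints' difference, ∂[p,q] = q − p. For instance
  ∂[1,5] = [5] − [1].
The 10×30 boundary matrix has rank 9 and Smith normal form diag(1,1,1,1,1,1,1,1,1).

∂_2: C_2 → C_1 sends each 2-simplex [p,q,r] to [q,r] − [p,r] + [p,q]. For instance
  ∂[1,4,6] = [4,6] − [1,6] + [1,4],
  ∂[4,7,8] = [7,8] − [4,8] + [4,7].
The 30×20 boundary matrix has rank 20 and Smith normal form diag(1,1,1,1,1,1,1,1,1,1,1,1,1,1,1,1,1,1,1,2).

Now H_k = ker ∂_k / im ∂_{k+1}, so:

  H_1: rank ker ∂_1 − rank ∂_2 = (30 − 9) − 20 = 1, and ∂_2 has invariant factor 2 > 1, so H_1 ≅ Z ⊕ Z/2.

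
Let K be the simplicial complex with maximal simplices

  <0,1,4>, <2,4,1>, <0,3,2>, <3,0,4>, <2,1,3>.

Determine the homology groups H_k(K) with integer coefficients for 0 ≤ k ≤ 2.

H_0 ≅ Z,  H_1 ≅ Z,  H_2 = 0.

K has 5 vertices, 10 edges, 5 triangles.
rank ∂_0 = 0, rank ∂_1 = 4 ⇒ b_0 = 5 − 0 − 4 = 1; all invariant factors of ∂_1 are 1 so no torsion. So H_0 ≅ Z.
rank ∂_1 = 4, rank ∂_2 = 5 ⇒ b_1 = 10 − 4 − 5 = 1; all invariant factors of ∂_2 are 1 so no torsion. So H_1 ≅ Z.
rank ∂_2 = 5, rank ∂_3 = 0 ⇒ b_2 = 5 − 5 − 0 = 0. So H_2 ≅ 0.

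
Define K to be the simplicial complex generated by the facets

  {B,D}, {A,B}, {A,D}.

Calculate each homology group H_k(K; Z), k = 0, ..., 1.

H_0 ≅ Z,  H_1 ≅ Z.

We work with the vertex ordering A < B < D. The simplices of K, each written with vertices in increasing order, are:

  0-simplices (3): A, B, D
  1-simplices (3): AB, AD, BD

giving chain groups C_0 ≅ Z^3, C_1 ≅ Z^3.

∂_1: C_1 → C_0 is given by ∂[p,q] = [q] − [p].
The 3×3 boundary matrix has rank 2 and Smith normal form diag(1,1).

Now H_k = ker ∂_k / im ∂_{k+1}, so:

  H_0: rank C_0 − rank ∂_1 = 3 − 2 = 1, and the invariant factors of ∂_1 are all 1, so H_0 = Z.
  H_1: rank ker ∂_1 − rank ∂_2 = (3 − 2) − 0 = 1, and there is no ∂_2, so H_1 = Z.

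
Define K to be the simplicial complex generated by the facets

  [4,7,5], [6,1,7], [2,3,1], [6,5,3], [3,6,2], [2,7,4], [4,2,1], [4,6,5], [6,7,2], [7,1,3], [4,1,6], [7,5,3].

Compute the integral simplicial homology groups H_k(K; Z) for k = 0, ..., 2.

We work with the vertex ordering 1 < 2 < 3 < 4 < 5 < 6 < 7. The simplices of K, each written with vertices in increasing order, are:

  0-simplices (7): [1], [2], [3], [4], [5], [6], [7]
  1-simplices (18): [1,2], [1,3], [1,4], [1,6], [1,7], [2,3], [2,4], [2,6], [2,7], [3,5], [3,6], [3,7], [4,5], [4,6], [4,7], [5,6], [5,7], [6,7]
  2-simplices (12): [1,2,3], [1,2,4], [1,3,7], [1,4,6], [1,6,7], [2,3,6], [2,4,7], [2,6,7], [3,5,6], [3,5,7], [4,5,6], [4,5,7]

giving chain groups C_0 ≅ Z^7, C_1 ≅ Z^18, C_2 ≅ Z^12.

Boundary ∂_1: C_1 → C_0 sends each edge [p,q] (with p < q) to q − p.
The resulting 7×18 matrix has rank 6, and its Smith normal form has invariant factors (1,1,1,1,1,1).

The boundary map ∂_2: C_2 → C_1 maps a triangle to the signed sum of its edges. For instance
  ∂[3,5,7] = [5,7] − [3,7] + [3,5],
  ∂[2,6,7] = [6,7] − [2,7] + [2,6].
As a 18×12 matrix over Z this has rank 12, with invariant factors (1,1,1,1,1,1,1,1,1,1,1,2).

Computing H_k = (kernel of ∂_k) / (image of ∂_{k+1}):

  H_0: rank C_0 − rank ∂_1 = 7 − 6 = 1, and the invariant factors of ∂_1 are all 1, so H_0 = Z.
  H_1: rank ker ∂_1 − rank ∂_2 = (18 − 6) − 12 = 0, and ∂_2 has invariant factor 2 > 1, so H_1 = Z/2Z.
  H_2: rank ker ∂_2 − rank ∂_3 = (12 − 12) − 0 = 0, and there is no ∂_3, so H_2 = 0.

As a check, the Euler characteristic is 7 − 18 + 12 = 1, which agrees with 1 − 0 + 0 = 1.

H_0 = Z,  H_1 = Z/2Z,  H_2 = 0.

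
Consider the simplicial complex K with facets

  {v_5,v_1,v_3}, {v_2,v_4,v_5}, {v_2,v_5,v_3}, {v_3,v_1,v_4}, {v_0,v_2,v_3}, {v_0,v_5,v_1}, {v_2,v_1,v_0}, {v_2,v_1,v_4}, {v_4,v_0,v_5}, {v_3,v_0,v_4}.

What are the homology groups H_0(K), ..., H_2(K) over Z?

Take the total order v_0 < v_1 < v_2 < v_3 < v_4 < v_5 on the vertex set. Then K (dimension 2) consists of the simplices:

  0-simplices (6): [v_0], [v_1], [v_2], [v_3], [v_4], [v_5]
  1-simplices (15): (15 of them)
  2-simplices (10): [v_0,v_1,v_2], [v_0,v_1,v_5], [v_0,v_2,v_3], [v_0,v_3,v_4], [v_0,v_4,v_5], [v_1,v_2,v_4], [v_1,v_3,v_4], [v_1,v_3,v_5], [v_2,v_3,v_5], [v_2,v_4,v_5]

Hence C_0 ≅ Z^6, C_1 ≅ Z^15, C_2 ≅ Z^10.

Boundary ∂_1: C_1 → C_0 sends each edge [p,q] (with p < q) to q − p.
This gives a 6×15 integer matrix of rank 5; reducing to Smith normal form yields diagonal entries (1,1,1,1,1).

Boundary ∂_2: C_2 → C_1 maps a triangle to the signed sum of its edges. For instance
  ∂[v_0,v_3,v_4] = [v_3,v_4] − [v_0,v_4] + [v_0,v_3],
  ∂[v_2,v_3,v_5] = [v_3,v_5] − [v_2,v_5] + [v_2,v_3].
The 15×10 boundary matrix has rank 10 and Smith normal form diag(1,1,1,1,1,1,1,1,1,2).

Computing H_k = (kernel of ∂_k) / (image of ∂_{k+1}):

  H_0: rank C_0 − rank ∂_1 = 6 − 5 = 1, and the invariant factors of ∂_1 are all 1, so H_0 ≅ Z.
  H_1: rank ker ∂_1 − rank ∂_2 = (15 − 5) − 10 = 0, and ∂_2 has invariant factor 2 > 1, so H_1 ≅ Z/2Z.
  H_2: rank ker ∂_2 − rank ∂_3 = (10 − 10) − 0 = 0, and there is no ∂_3, so H_2 ≅ 0.

(K is a triangulation of the real projective plane RP^2.)

H_0 ≅ Z,  H_1 ≅ Z/2Z,  H_2 = 0.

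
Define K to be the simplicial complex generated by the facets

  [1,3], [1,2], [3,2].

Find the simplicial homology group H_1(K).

H_1 ≅ Z.

We work with the vertex ordering 1 < 2 < 3. The simplices of K, each written with vertices in increasing order, are:

  0-simplices (3): [1], [2], [3]
  1-simplices (3): [1,2], [1,3], [2,3]

Hence C_0 ≅ Z^3, C_1 ≅ Z^3.

The boundary map ∂_1: C_1 → C_0 maps an edge to its endpoints' difference, ∂[p,q] = q − p. For instance
  ∂[1,3] = [3] − [1].
As a 3×3 matrix over Z this has rank 2, with invariant factors (1,1).

From H_k ≅ ker(∂_k) / im(∂_{k+1}) we obtain:

  H_1: rank ker ∂_1 − rank ∂_2 = (3 − 2) − 0 = 1, and there is no ∂_2, so H_1 = Z.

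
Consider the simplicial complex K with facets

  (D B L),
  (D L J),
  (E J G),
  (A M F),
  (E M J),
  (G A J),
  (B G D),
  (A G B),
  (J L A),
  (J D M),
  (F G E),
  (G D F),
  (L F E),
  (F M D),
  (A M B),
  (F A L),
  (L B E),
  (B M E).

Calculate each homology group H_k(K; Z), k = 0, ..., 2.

H_0 ≅ Z,  H_1 ≅ Z^2,  H_2 ≅ Z.

We work with the vertex ordering A < B < D < E < F < G < J < L < M. The simplices of K, each written with vertices in increasing order, are:

  0-simplices (9): A, B, D, E, F, G, J, L, M
  1-simplices (27): AB, AF, AG, AJ, AL, AM, BD, BE, BG, BL, BM, DF, DG, DJ, DL, DM, EF, EG, EJ, EL, EM, FG, FL, FM, GJ, JL, JM
  2-simplices (18): ABG, ABM, AFL, AFM, AGJ, AJL, BDG, BDL, BEL, BEM, DFG, DFM, DJL, DJM, EFG, EFL, EGJ, EJM

so the chain groups are C_0 ≅ Z^9, C_1 ≅ Z^27, C_2 ≅ Z^18.

Boundary ∂_1: C_1 → C_0 is given by ∂[p,q] = [q] − [p].
This gives a 9×27 integer matrix of rank 8; reducing to Smith normal form yields diagonal entries (1,1,1,1,1,1,1,1).

∂_2: C_2 → C_1 acts by ∂[p,q,r] = [q,r] − [p,r] + [p,q]. For instance
  ∂ABM = BM − AM + AB,
  ∂BEM = EM − BM + BE.
This gives a 27×18 integer matrix of rank 17; reducing to Smith normal form yields diagonal entries (1,1,1,1,1,1,1,1,1,1,1,1,1,1,1,1,1).

Computing H_k = (kernel of ∂_k) / (image of ∂_{k+1}):

  H_0: rank C_0 − rank ∂_1 = 9 − 8 = 1, and the invariant factors of ∂_1 are all 1, so H_0 ≅ Z.
  H_1: rank ker ∂_1 − rank ∂_2 = (27 − 8) − 17 = 2, and the invariant factors of ∂_2 are all 1, so H_1 ≅ Z^2.
  H_2: rank ker ∂_2 − rank ∂_3 = (18 − 17) − 0 = 1, and there is no ∂_3, so H_2 ≅ Z.

As a check, the Euler characteristic is 9 − 27 + 18 = 0, which agrees with 1 − 2 + 1 = 0.
(K is a triangulation of the torus T^2.)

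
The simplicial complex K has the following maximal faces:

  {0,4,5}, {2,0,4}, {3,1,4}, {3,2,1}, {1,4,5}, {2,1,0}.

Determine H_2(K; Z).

H_2 ≅ 0.

Take the total order 0 < 1 < 2 < 3 < 4 < 5 on the vertex set. Then K (dimension 2) consists of the simplices:

  0-simplices (6): [0], [1], [2], [3], [4], [5]
  1-simplices (12): [0,1], [0,2], [0,4], [0,5], [1,2], [1,3], [1,4], [1,5], [2,3], [2,4], [3,4], [4,5]
  2-simplices (6): [0,1,2], [0,2,4], [0,4,5], [1,2,3], [1,3,4], [1,4,5]

Hence C_0 ≅ Z^6, C_1 ≅ Z^12, C_2 ≅ Z^6.

∂_1: C_1 → C_0 sends each edge [p,q] (with p < q) to q − p. For instance
  ∂[4,5] = [5] − [4].
The resulting 6×12 matrix has rank 5, and its Smith normal form has invariant factors (1,1,1,1,1).

The boundary map ∂_2: C_2 → C_1 maps a triangle to the signed sum of its edges. For instance
  ∂[1,2,3] = [2,3] − [1,3] + [1,2],
  ∂[1,4,5] = [4,5] − [1,5] + [1,4].
The 12×6 boundary matrix has rank 6 and Smith normal form diag(1,1,1,1,1,1).

Now H_k = ker ∂_k / im ∂_{k+1}, so:

  H_2: rank ker ∂_2 − rank ∂_3 = (6 − 6) − 0 = 0, and there is no ∂_3, so H_2 = 0.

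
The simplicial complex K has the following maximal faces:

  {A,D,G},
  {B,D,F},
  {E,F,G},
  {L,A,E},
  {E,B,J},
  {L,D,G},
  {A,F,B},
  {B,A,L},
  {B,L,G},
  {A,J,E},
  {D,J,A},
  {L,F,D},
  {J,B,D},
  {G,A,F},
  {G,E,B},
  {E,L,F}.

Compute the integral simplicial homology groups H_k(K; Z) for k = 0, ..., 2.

H_0 = Z,  H_1 = Z^2,  H_2 = Z.

K has 8 vertices, 24 edges, 16 triangles.
rank ∂_0 = 0, rank ∂_1 = 7 ⇒ b_0 = 8 − 0 − 7 = 1; all invariant factors of ∂_1 are 1 so no torsion. So H_0 ≅ Z.
rank ∂_1 = 7, rank ∂_2 = 15 ⇒ b_1 = 24 − 7 − 15 = 2; all invariant factors of ∂_2 are 1 so no torsion. So H_1 ≅ Z^2.
rank ∂_2 = 15, rank ∂_3 = 0 ⇒ b_2 = 16 − 15 − 0 = 1. So H_2 ≅ Z.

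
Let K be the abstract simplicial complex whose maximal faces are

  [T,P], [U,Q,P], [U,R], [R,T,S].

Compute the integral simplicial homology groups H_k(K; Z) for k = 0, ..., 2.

H_0 ≅ Z,  H_1 ≅ Z,  H_2 = 0.

Fix the vertex order P < Q < R < S < T < U and write every simplex with vertices in increasing order. Then dim K = 2 and the simplices of K are:

  0-simplices (6): P, Q, R, S, T, U
  1-simplices (8): PQ, PT, PU, QU, RS, RT, RU, ST
  2-simplices (2): PQU, RST

Hence C_0 ≅ Z^6, C_1 ≅ Z^8, C_2 ≅ Z^2.

Boundary ∂_1: C_1 → C_0 is given by ∂[p,q] = [q] − [p]. For instance
  ∂PU = U − P.
This gives a 6×8 integer matrix of rank 5; reducing to Smith normal form yields diagonal entries (1,1,1,1,1).

∂_2: C_2 → C_1 acts by ∂[p,q,r] = [q,r] − [p,r] + [p,q]. For instance
  ∂RST = ST − RT + RS,
  ∂PQU = QU − PU + PQ.
The resulting 8×2 matrix has rank 2, and its Smith normal form has invariant factors (1,1).

Now H_k = ker ∂_k / im ∂_{k+1}, so:

  H_0: rank C_0 − rank ∂_1 = 6 − 5 = 1, and the invariant factors of ∂_1 are all 1, so H_0 ≅ Z.
  H_1: rank ker ∂_1 − rank ∂_2 = (8 − 5) − 2 = 1, and the invariant factors of ∂_2 are all 1, so H_1 ≅ Z.
  H_2: rank ker ∂_2 − rank ∂_3 = (2 − 2) − 0 = 0, and there is no ∂_3, so H_2 ≅ 0.

As a check, the Euler characteristic is 6 − 8 + 2 = 0, which agrees with 1 − 1 + 0 = 0.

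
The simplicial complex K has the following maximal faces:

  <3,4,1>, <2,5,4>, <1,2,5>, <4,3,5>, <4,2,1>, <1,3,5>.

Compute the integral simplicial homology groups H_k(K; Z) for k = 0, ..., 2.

Take the total order 1 < 2 < 3 < 4 < 5 on the vertex set. Then K (dimension 2) consists of the simplices:

  0-simplices (5): [1], [2], [3], [4], [5]
  1-simplices (9): [1,2], [1,3], [1,4], [1,5], [2,4], [2,5], [3,4], [3,5], [4,5]
  2-simplices (6): [1,2,4], [1,2,5], [1,3,4], [1,3,5], [2,4,5], [3,4,5]

Hence C_0 ≅ Z^5, C_1 ≅ Z^9, C_2 ≅ Z^6.

Boundary ∂_1: C_1 → C_0 is given by ∂[p,q] = [q] − [p]. For instance
  ∂[1,3] = [3] − [1].
As a 5×9 matrix over Z this has rank 4, with invariant factors (1,1,1,1).

Boundary ∂_2: C_2 → C_1 sends each 2-simplex [p,q,r] to [q,r] − [p,r] + [p,q]. For instance
  ∂[1,2,5] = [2,5] − [1,5] + [1,2],
  ∂[1,3,4] = [3,4] − [1,4] + [1,3].
The resulting 9×6 matrix has rank 5, and its Smith normal form has invariant factors (1,1,1,1,1).

Now H_k = ker ∂_k / im ∂_{k+1}, so:

  H_0: rank C_0 − rank ∂_1 = 5 − 4 = 1, and the invariant factors of ∂_1 are all 1, so H_0 = Z.
  H_1: rank ker ∂_1 − rank ∂_2 = (9 − 4) − 5 = 0, and the invariant factors of ∂_2 are all 1, so H_1 = 0.
  H_2: rank ker ∂_2 − rank ∂_3 = (6 − 5) − 0 = 1, and there is no ∂_3, so H_2 = Z.

(K is a triangulation of the 2-sphere S^2.)

H_0 ≅ Z,  H_1 = 0,  H_2 ≅ Z.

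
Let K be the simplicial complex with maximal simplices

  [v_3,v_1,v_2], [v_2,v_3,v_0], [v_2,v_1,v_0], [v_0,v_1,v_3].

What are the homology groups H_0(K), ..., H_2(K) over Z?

We work with the vertex ordering v_0 < v_1 < v_2 < v_3. The simplices of K, each written with vertices in increasing order, are:

  0-simplices (4): [v_0], [v_1], [v_2], [v_3]
  1-simplices (6): [v_0,v_1], [v_0,v_2], [v_0,v_3], [v_1,v_2], [v_1,v_3], [v_2,v_3]
  2-simplices (4): [v_0,v_1,v_2], [v_0,v_1,v_3], [v_0,v_2,v_3], [v_1,v_2,v_3]

Hence C_0 ≅ Z^4, C_1 ≅ Z^6, C_2 ≅ Z^4.

Boundary ∂_1: C_1 → C_0 sends each edge [p,q] (with p < q) to q − p.
The 4×6 boundary matrix has rank 3 and Smith normal form diag(1,1,1).

The boundary map ∂_2: C_2 → C_1 sends each 2-simplex [p,q,r] to [q,r] − [p,r] + [p,q]. For instance
  ∂[v_0,v_1,v_2] = [v_1,v_2] − [v_0,v_2] + [v_0,v_1],
  ∂[v_0,v_2,v_3] = [v_2,v_3] − [v_0,v_3] + [v_0,v_2].
This gives a 6×4 integer matrix of rank 3; reducing to Smith normal form yields diagonal entries (1,1,1).

Reading off H_k = ker ∂_k / im ∂_{k+1}:

  H_0: rank C_0 − rank ∂_1 = 4 − 3 = 1, and the invariant factors of ∂_1 are all 1, so H_0 ≅ Z.
  H_1: rank ker ∂_1 − rank ∂_2 = (6 − 3) − 3 = 0, and the invariant factors of ∂_2 are all 1, so H_1 ≅ 0.
  H_2: rank ker ∂_2 − rank ∂_3 = (4 − 3) − 0 = 1, and there is no ∂_3, so H_2 ≅ Z.

(K is a triangulation of the 2-sphere S^2.)

H_0 = Z,  H_1 = 0,  H_2 = Z.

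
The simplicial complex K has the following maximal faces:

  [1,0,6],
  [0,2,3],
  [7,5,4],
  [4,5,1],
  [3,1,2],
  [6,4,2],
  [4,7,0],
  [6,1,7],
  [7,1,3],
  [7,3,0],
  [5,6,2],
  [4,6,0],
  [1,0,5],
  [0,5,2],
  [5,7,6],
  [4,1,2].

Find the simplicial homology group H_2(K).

H_2 = Z.

Take the total order 0 < 1 < 2 < 3 < 4 < 5 < 6 < 7 on the vertex set. Then K (dimension 2) consists of the simplices:

  0-simplices (8): [0], [1], [2], [3], [4], [5], [6], [7]
  1-simplices (24): (24 of them)
  2-simplices (16): [0,1,5], [0,1,6], [0,2,3], [0,2,5], [0,3,7], [0,4,6], [0,4,7], [1,2,3], [1,2,4], [1,3,7], [1,4,5], [1,6,7], [2,4,6], [2,5,6], [4,5,7], [5,6,7]

giving chain groups C_0 ≅ Z^8, C_1 ≅ Z^24, C_2 ≅ Z^16.

Boundary ∂_1: C_1 → C_0 sends each edge [p,q] (with p < q) to q − p.
The 8×24 boundary matrix has rank 7 and Smith normal form diag(1,1,1,1,1,1,1).

∂_2: C_2 → C_1 sends each 2-simplex [p,q,r] to [q,r] − [p,r] + [p,q]. For instance
  ∂[0,4,6] = [4,6] − [0,6] + [0,4],
  ∂[0,1,5] = [1,5] − [0,5] + [0,1].
This gives a 24×16 integer matrix of rank 15; reducing to Smith normal form yields diagonal entries (1,1,1,1,1,1,1,1,1,1,1,1,1,1,1).

Computing H_k = (kernel of ∂_k) / (image of ∂_{k+1}):

  H_2: rank ker ∂_2 − rank ∂_3 = (16 − 15) − 0 = 1, and there is no ∂_3, so H_2 ≅ Z.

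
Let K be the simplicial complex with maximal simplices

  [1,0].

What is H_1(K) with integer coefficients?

H_1 = 0.

Take the total order 0 < 1 on the vertex set. Then K (dimension 1) consists of the simplices:

  0-simplices (2): [0], [1]
  1-simplices (1): [0,1]

giving chain groups C_0 ≅ Z^2, C_1 ≅ Z^1.

The boundary map ∂_1: C_1 → C_0 sends each edge [p,q] (with p < q) to q − p.
This gives a 2×1 integer matrix of rank 1; reducing to Smith normal form yields diagonal entries (1).

From H_k ≅ ker(∂_k) / im(∂_{k+1}) we obtain:

  H_1: rank ker ∂_1 − rank ∂_2 = (1 − 1) − 0 = 0, and there is no ∂_2, so H_1 = 0.

(K is a triangulation of the 1-simplex.)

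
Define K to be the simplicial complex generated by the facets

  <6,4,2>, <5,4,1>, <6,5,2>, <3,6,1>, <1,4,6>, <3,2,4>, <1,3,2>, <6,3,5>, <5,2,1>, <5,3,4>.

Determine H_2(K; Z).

We work with the vertex ordering 1 < 2 < 3 < 4 < 5 < 6. The simplices of K, each written with vertices in increasing order, are:

  0-simplices (6): [1], [2], [3], [4], [5], [6]
  1-simplices (15): [1,2], [1,3], [1,4], [1,5], [1,6], [2,3], [2,4], [2,5], [2,6], [3,4], [3,5], [3,6], [4,5], [4,6], [5,6]
  2-simplices (10): [1,2,3], [1,2,5], [1,3,6], [1,4,5], [1,4,6], [2,3,4], [2,4,6], [2,5,6], [3,4,5], [3,5,6]

giving chain groups C_0 ≅ Z^6, C_1 ≅ Z^15, C_2 ≅ Z^10.

The boundary map ∂_1: C_1 → C_0 is given by ∂[p,q] = [q] − [p]. For instance
  ∂[1,2] = [2] − [1].
The resulting 6×15 matrix has rank 5, and its Smith normal form has invariant factors (1,1,1,1,1).

∂_2: C_2 → C_1 acts by ∂[p,q,r] = [q,r] − [p,r] + [p,q]. For instance
  ∂[3,4,5] = [4,5] − [3,5] + [3,4],
  ∂[1,3,6] = [3,6] − [1,6] + [1,3].
This gives a 15×10 integer matrix of rank 10; reducing to Smith normal form yields diagonal entries (1,1,1,1,1,1,1,1,1,2).

Computing H_k = (kernel of ∂_k) / (image of ∂_{k+1}):

  H_2: rank ker ∂_2 − rank ∂_3 = (10 − 10) − 0 = 0, and there is no ∂_3, so H_2 ≅ 0.

(K is a triangulation of the real projective plane RP^2.)

H_2 ≅ 0.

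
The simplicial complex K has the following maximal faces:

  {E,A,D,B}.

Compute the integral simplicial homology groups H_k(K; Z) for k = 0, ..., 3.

Order the vertices as A < B < D < E. Listing each simplex with vertices in this order, K has dimension 3 with simplices:

  0-simplices (4): A, B, D, E
  1-simplices (6): AB, AD, AE, BD, BE, DE
  2-simplices (4): ABD, ABE, ADE, BDE
  3-simplices (1): ABDE

Hence C_0 ≅ Z^4, C_1 ≅ Z^6, C_2 ≅ Z^4, C_3 ≅ Z^1.

∂_1: C_1 → C_0 sends each edge [p,q] (with p < q) to q − p. For instance
  ∂AE = E − A.
This gives a 4×6 integer matrix of rank 3; reducing to Smith normal form yields diagonal entries (1,1,1).

Boundary ∂_2: C_2 → C_1 acts by ∂[p,q,r] = [q,r] − [p,r] + [p,q]. For instance
  ∂ADE = DE − AE + AD,
  ∂ABE = BE − AE + AB.
As a 6×4 matrix over Z this has rank 3, with invariant factors (1,1,1).

∂_3: C_3 → C_2 sends each 3-simplex σ to the alternating sum Σ_i (−1)^i (σ with its i-th vertex removed). For instance
  ∂ABDE = BDE − ADE + ABE − ABD.
This gives a 4×1 integer matrix of rank 1; reducing to Smith normal form yields diagonal entries (1).

Computing H_k = (kernel of ∂_k) / (image of ∂_{k+1}):

  H_0: rank C_0 − rank ∂_1 = 4 − 3 = 1, and the invariant factors of ∂_1 are all 1, so H_0 = Z.
  H_1: rank ker ∂_1 − rank ∂_2 = (6 − 3) − 3 = 0, and the invariant factors of ∂_2 are all 1, so H_1 = 0.
  H_2: rank ker ∂_2 − rank ∂_3 = (4 − 3) − 1 = 0, and the invariant factors of ∂_3 are all 1, so H_2 = 0.
  H_3: rank ker ∂_3 − rank ∂_4 = (1 − 1) − 0 = 0, and there is no ∂_4, so H_3 = 0.

As a check, the Euler characteristic is 4 − 6 + 4 − 1 = 1, which agrees with 1 − 0 + 0 − 0 = 1.
(K is a triangulation of the 3-simplex.)

H_0 ≅ Z,  H_1 = 0,  H_2 = 0,  H_3 = 0.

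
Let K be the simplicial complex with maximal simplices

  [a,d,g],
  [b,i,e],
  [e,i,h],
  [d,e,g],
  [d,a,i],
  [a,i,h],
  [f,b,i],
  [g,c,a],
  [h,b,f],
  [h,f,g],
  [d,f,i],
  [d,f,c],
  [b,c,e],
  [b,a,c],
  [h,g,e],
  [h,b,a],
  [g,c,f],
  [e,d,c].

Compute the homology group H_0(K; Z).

H_0 ≅ Z.

K has 9 vertices, 27 edges, 18 triangles.
rank ∂_0 = 0, rank ∂_1 = 8 ⇒ b_0 = 9 − 0 − 8 = 1; all invariant factors of ∂_1 are 1 so no torsion. So H_0 = Z.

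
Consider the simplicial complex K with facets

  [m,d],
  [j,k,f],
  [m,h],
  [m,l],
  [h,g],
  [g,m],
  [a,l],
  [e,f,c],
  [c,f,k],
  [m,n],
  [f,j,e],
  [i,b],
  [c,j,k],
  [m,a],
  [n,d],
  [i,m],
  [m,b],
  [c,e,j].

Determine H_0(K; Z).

H_0 ≅ Z^2.

Take the total order a < b < c < d < e < f < g < h < i < j < k < l < m < n on the vertex set. Then K (dimension 2) consists of the simplices:

  0-simplices (14): a, b, c, d, e, f, g, h, i, j, k, l, m, n
  1-simplices (21): al, am, bi, bm, ce, cf, cj, ck, dm, dn, ef, ej, fj, fk, gh, gm, hm, im, jk, lm, mn
  2-simplices (6): cef, cej, cfk, cjk, efj, fjk

so the chain groups are C_0 ≅ Z^14, C_1 ≅ Z^21, C_2 ≅ Z^6.

Boundary ∂_1: C_1 → C_0 sends each edge [p,q] (with p < q) to q − p. For instance
  ∂fk = k − f.
The resulting 14×21 matrix has rank 12, and its Smith normal form has invariant factors (1,1,1,1,1,1,1,1,1,1,1,1).

∂_2: C_2 → C_1 sends each 2-simplex [p,q,r] to [q,r] − [p,r] + [p,q]. For instance
  ∂cfk = fk − ck + cf,
  ∂cej = ej − cj + ce.
As a 21×6 matrix over Z this has rank 5, with invariant factors (1,1,1,1,1).

Computing H_k = (kernel of ∂_k) / (image of ∂_{k+1}):

  H_0: rank C_0 − rank ∂_1 = 14 − 12 = 2, and the invariant factors of ∂_1 are all 1, so H_0 = Z^2.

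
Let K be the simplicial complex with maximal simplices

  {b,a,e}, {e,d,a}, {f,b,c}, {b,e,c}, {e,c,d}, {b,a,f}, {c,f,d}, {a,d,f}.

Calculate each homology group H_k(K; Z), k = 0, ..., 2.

Take the total order a < b < c < d < e < f on the vertex set. Then K (dimension 2) consists of the simplices:

  0-simplices (6): a, b, c, d, e, f
  1-simplices (12): ab, ad, ae, af, bc, be, bf, cd, ce, cf, de, df
  2-simplices (8): abe, abf, ade, adf, bce, bcf, cde, cdf

Hence C_0 ≅ Z^6, C_1 ≅ Z^12, C_2 ≅ Z^8.

∂_1: C_1 → C_0 maps an edge to its endpoints' difference, ∂[p,q] = q − p. For instance
  ∂bf = f − b.
The resulting 6×12 matrix has rank 5, and its Smith normal form has invariant factors (1,1,1,1,1).

∂_2: C_2 → C_1 acts by ∂[p,q,r] = [q,r] − [p,r] + [p,q]. For instance
  ∂ade = de − ae + ad,
  ∂adf = df − af + ad.
As a 12×8 matrix over Z this has rank 7, with invariant factors (1,1,1,1,1,1,1).

Reading off H_k = ker ∂_k / im ∂_{k+1}:

  H_0: rank C_0 − rank ∂_1 = 6 − 5 = 1, and the invariant factors of ∂_1 are all 1, so H_0 = Z.
  H_1: rank ker ∂_1 − rank ∂_2 = (12 − 5) − 7 = 0, and the invariant factors of ∂_2 are all 1, so H_1 = 0.
  H_2: rank ker ∂_2 − rank ∂_3 = (8 − 7) − 0 = 1, and there is no ∂_3, so H_2 = Z.

H_0 = Z,  H_1 = 0,  H_2 = Z.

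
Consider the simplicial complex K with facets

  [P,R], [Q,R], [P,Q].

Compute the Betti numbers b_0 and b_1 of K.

We work with the vertex ordering P < Q < R. The simplices of K, each written with vertices in increasing order, are:

  0-simplices (3): P, Q, R
  1-simplices (3): PQ, PR, QR

Hence C_0 ≅ Z^3, C_1 ≅ Z^3.

Boundary ∂_1: C_1 → C_0 sends each edge [p,q] (with p < q) to q − p.
This gives a 3×3 integer matrix of rank 2; reducing to Smith normal form yields diagonal entries (1,1).

From H_k ≅ ker(∂_k) / im(∂_{k+1}) we obtain:

  H_0: rank C_0 − rank ∂_1 = 3 − 2 = 1, and the invariant factors of ∂_1 are all 1, so H_0 ≅ Z.
  H_1: rank ker ∂_1 − rank ∂_2 = (3 − 2) − 0 = 1, and there is no ∂_2, so H_1 ≅ Z.

Hence the Betti numbers are b_0 = 1, b_1 = 1.

b_0 = 1, b_1 = 1.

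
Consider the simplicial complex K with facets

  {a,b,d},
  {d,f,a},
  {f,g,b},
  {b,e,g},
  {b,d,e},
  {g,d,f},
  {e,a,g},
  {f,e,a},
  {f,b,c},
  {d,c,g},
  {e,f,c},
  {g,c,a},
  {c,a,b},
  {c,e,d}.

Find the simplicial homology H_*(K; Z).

H_0 ≅ Z,  H_1 ≅ Z^2,  H_2 ≅ Z.

K has 7 vertices, 21 edges, 14 triangles.
rank ∂_0 = 0, rank ∂_1 = 6 ⇒ b_0 = 7 − 0 − 6 = 1; all invariant factors of ∂_1 are 1 so no torsion. So H_0 = Z.
rank ∂_1 = 6, rank ∂_2 = 13 ⇒ b_1 = 21 − 6 − 13 = 2; all invariant factors of ∂_2 are 1 so no torsion. So H_1 = Z^2.
rank ∂_2 = 13, rank ∂_3 = 0 ⇒ b_2 = 14 − 13 − 0 = 1. So H_2 = Z.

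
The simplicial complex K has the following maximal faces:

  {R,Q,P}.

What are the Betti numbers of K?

b_0 = 1, b_1 = 0, b_2 = 0.

Fix the vertex order P < Q < R and write every simplex with vertices in increasing order. Then dim K = 2 and the simplices of K are:

  0-simplices (3): P, Q, R
  1-simplices (3): PQ, PR, QR
  2-simplices (1): PQR

giving chain groups C_0 ≅ Z^3, C_1 ≅ Z^3, C_2 ≅ Z^1.

The boundary map ∂_1: C_1 → C_0 maps an edge to its endpoints' difference, ∂[p,q] = q − p.
This gives a 3×3 integer matrix of rank 2; reducing to Smith normal form yields diagonal entries (1,1).

∂_2: C_2 → C_1 maps a triangle to the signed sum of its edges. For instance
  ∂PQR = QR − PR + PQ.
The resulting 3×1 matrix has rank 1, and its Smith normal form has invariant factors (1).

From H_k ≅ ker(∂_k) / im(∂_{k+1}) we obtain:

  H_0: rank C_0 − rank ∂_1 = 3 − 2 = 1, and the invariant factors of ∂_1 are all 1, so H_0 ≅ Z.
  H_1: rank ker ∂_1 − rank ∂_2 = (3 − 2) − 1 = 0, and the invariant factors of ∂_2 are all 1, so H_1 ≅ 0.
  H_2: rank ker ∂_2 − rank ∂_3 = (1 − 1) − 0 = 0, and there is no ∂_3, so H_2 ≅ 0.

As a check, the Euler characteristic is 3 − 3 + 1 = 1, which agrees with 1 − 0 + 0 = 1.
(K is a triangulation of the 2-simplex.)

Hence the Betti numbers are b_0 = 1, b_1 = 0, b_2 = 0.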